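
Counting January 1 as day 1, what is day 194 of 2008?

Jul 12, 2008

Jan has 31 days (194 − 31 = 163 remain).
Feb has 29 days (163 − 29 = 134 remain).
Mar has 31 days (134 − 31 = 103 remain).
Apr has 30 days (103 − 30 = 73 remain).
May has 31 days (73 − 31 = 42 remain).
Jun has 30 days (42 − 30 = 12 remain).
12 into Jul → Jul 12.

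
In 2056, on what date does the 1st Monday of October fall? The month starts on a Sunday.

October 2, 2056

October 2056 begins on a Sunday, so the first Monday is October 2 (1 day later).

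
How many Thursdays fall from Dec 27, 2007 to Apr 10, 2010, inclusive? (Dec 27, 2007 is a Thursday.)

Dec 27, 2007 is a Thursday; the first Thursday on or after it is Dec 27, 2007.
From Dec 27, 2007 to Apr 10, 2010: 4 + 366 + 365 + 100 = 835 days (rest of 2007, 2008, 2009, to Apr 10, 2010 in 2010).
835 ÷ 7 = 119 full weeks with remainder 2, so 119 more Thursdays after the first → 120.

120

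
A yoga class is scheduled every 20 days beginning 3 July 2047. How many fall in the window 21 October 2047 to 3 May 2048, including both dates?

Occurrences land 20·i days after 3 July 2047 for i = 0, 1, 2, …
21 October 2047 is 110 days after the start; 110 ÷ 20 = 5 remainder 10; since the remainder is 10, round up to i = 6. First occurrence in the window: #7 on 31 October 2047 (6×20 = 120 days in).
3 May 2048 is 305 days after the start; 305 ÷ 20 = 15 remainder 5. Last occurrence in the window: #16 on 28 April 2048.
Occurrences #7 through #16: 10 in total.

10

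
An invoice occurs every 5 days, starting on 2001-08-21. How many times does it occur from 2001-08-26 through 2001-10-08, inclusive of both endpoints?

9

Occurrences land 5·i days after 2001-08-21 for i = 0, 1, 2, …
2001-08-26 is 5 days after the start; 5 ÷ 5 = 1 remainder 0. First occurrence in the window: #2 on 2001-08-26 (1×5 = 5 days in).
2001-10-08 is 48 days after the start; 48 ÷ 5 = 9 remainder 3. Last occurrence in the window: #10 on 2001-10-05.
Occurrences #2 through #10: 9 in total.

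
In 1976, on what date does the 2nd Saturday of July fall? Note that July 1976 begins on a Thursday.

July 1976 begins on a Thursday, so the first Saturday is July 3 (2 days later).
The 2nd Saturday is 1 weeks later: 3 + 7 = 10.

July 10, 1976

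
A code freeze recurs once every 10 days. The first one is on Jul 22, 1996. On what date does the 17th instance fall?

The 17th occurrence is 16 intervals after the first: 16 × 10 = 160 days after Jul 22, 1996.
Jul has 31 days — 9 days to the end of Jul leaves 151.
Aug has 31 days (120 left).
Sep has 30 days (90 left).
Oct has 31 days (59 left).
Nov has 30 days (29 left).
29 days into Dec → Dec 29, 1996.

Dec 29, 1996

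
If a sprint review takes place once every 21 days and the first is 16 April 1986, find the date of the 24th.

The 24th occurrence is 23 intervals after the first: 23 × 21 = 483 days after 16 April 1986.
April has 30 days — 14 days to the end of April leaves 469.
From end of April to end of 1986 is 245 days (224 left).
January has 31 days (193 left).
February has 28 days (165 left).
March has 31 days (134 left).
April has 30 days (104 left).
May has 31 days (73 left).
June has 30 days (43 left).
July has 31 days (12 left).
12 days into August → 12 August 1987.

12 August 1987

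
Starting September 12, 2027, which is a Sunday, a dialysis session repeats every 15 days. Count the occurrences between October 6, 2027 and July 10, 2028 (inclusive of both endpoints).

Occurrences land 15·i days after September 12, 2027 for i = 0, 1, 2, …
October 6, 2027 is 24 days after the start; 24 ÷ 15 = 1 remainder 9; since the remainder is 9, round up to i = 2. First occurrence in the window: #3 on October 12, 2027 (2×15 = 30 days in).
July 10, 2028 is 302 days after the start; 302 ÷ 15 = 20 remainder 2. Last occurrence in the window: #21 on July 8, 2028.
Occurrences #3 through #21: 19 in total.

19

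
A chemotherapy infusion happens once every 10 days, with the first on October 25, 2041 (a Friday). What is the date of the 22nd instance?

The 22nd occurrence is 21 intervals after the first: 21 × 10 = 210 days after October 25, 2041.
October has 31 days — 6 days to the end of October leaves 204.
November has 30 days (174 left).
December has 31 days (143 left).
January has 31 days (112 left).
February has 28 days (84 left).
March has 31 days (53 left).
April has 30 days (23 left).
23 days into May → May 23, 2042.

May 23, 2042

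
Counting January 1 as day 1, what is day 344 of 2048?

December 9, 2048

January has 31 days (344 − 31 = 313 remain).
February has 29 days (313 − 29 = 284 remain).
March has 31 days (284 − 31 = 253 remain).
April has 30 days (253 − 30 = 223 remain).
May has 31 days (223 − 31 = 192 remain).
June has 30 days (192 − 30 = 162 remain).
July has 31 days (162 − 31 = 131 remain).
August has 31 days (131 − 31 = 100 remain).
September has 30 days (100 − 30 = 70 remain).
October has 31 days (70 − 31 = 39 remain).
November has 30 days (39 − 30 = 9 remain).
9 into December → December 9.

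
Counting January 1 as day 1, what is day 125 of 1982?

January has 31 days (125 − 31 = 94 remain).
February has 28 days (94 − 28 = 66 remain).
March has 31 days (66 − 31 = 35 remain).
April has 30 days (35 − 30 = 5 remain).
5 into May → May 5.

5 May 1982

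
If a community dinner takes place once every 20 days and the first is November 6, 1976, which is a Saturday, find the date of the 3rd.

December 16, 1976

The 3rd occurrence is 2 intervals after the first: 2 × 20 = 40 days after November 6, 1976.
November has 30 days — 24 days to the end of November leaves 16.
16 days into December → December 16, 1976.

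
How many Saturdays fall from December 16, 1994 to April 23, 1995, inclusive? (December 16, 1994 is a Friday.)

19

December 16, 1994 is a Friday; the first Saturday on or after it is December 17, 1994 (1 day later).
From December 17, 1994 to April 23, 1995: 14 + 31 + 28 + 31 + 23 = 127 days (rest of December, January, February, March, April).
127 ÷ 7 = 18 full weeks with remainder 1, so 18 more Saturdays after the first → 19.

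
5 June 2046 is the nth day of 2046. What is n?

Days in months before June: 31 + 28 + 31 + 30 + 31 = 151.
Plus 5 days into June → day 156.

156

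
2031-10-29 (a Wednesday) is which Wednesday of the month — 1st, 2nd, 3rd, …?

Day 29 falls in week ⌈29/7⌉ of the month.
Days 1–7 hold the 1st Wednesday, 8–14 the 2nd, 15–21 the 3rd, 22–28 the 4th, 29–31 the 5th.
29 is in the range for the 5th.

5th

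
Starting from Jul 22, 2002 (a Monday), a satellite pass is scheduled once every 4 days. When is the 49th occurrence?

Jan 30, 2003

The 49th occurrence is 48 intervals after the first: 48 × 4 = 192 days after Jul 22, 2002.
Jul has 31 days — 9 days to the end of Jul leaves 183.
Aug has 31 days (152 left).
Sep has 30 days (122 left).
Oct has 31 days (91 left).
Nov has 30 days (61 left).
Dec has 31 days (30 left).
30 days into Jan → Jan 30, 2003.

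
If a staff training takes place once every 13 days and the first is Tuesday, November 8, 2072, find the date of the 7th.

January 25, 2073

The 7th occurrence is 6 intervals after the first: 6 × 13 = 78 days after November 8, 2072.
November has 30 days — 22 days to the end of November leaves 56.
December has 31 days (25 left).
25 days into January → January 25, 2073.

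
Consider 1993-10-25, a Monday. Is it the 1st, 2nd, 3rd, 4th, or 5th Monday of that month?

4th

Day 25 falls in week ⌈25/7⌉ of the month.
Days 1–7 hold the 1st Monday, 8–14 the 2nd, 15–21 the 3rd, 22–28 the 4th, 29–31 the 5th.
25 is in the range for the 4th.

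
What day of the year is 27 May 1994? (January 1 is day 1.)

Days in months before May: 31 + 28 + 31 + 30 = 120.
Plus 27 days into May → day 147.

147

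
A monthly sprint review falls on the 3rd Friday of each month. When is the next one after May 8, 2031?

May 2031 starts on a Thursday; its first Friday is the 2nd, so the 3rd Friday is the 16th — May 16, 2031.
May 16, 2031 is after May 8, 2031, so that is the next one.

May 16, 2031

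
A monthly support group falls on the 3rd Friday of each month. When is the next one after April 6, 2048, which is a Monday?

April 17, 2048

April 2048 starts on a Wednesday; its first Friday is the 3rd, so the 3rd Friday is the 17th — April 17, 2048.
April 17, 2048 is after April 6, 2048, so that is the next one.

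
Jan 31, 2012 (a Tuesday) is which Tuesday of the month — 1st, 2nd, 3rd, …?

Day 31 falls in week ⌈31/7⌉ of the month.
Days 1–7 hold the 1st Tuesday, 8–14 the 2nd, 15–21 the 3rd, 22–28 the 4th, 29–31 the 5th.
31 is in the range for the 5th.

5th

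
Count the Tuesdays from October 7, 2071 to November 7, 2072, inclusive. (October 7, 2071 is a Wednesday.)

56

October 7, 2071 is a Wednesday; the first Tuesday on or after it is October 13, 2071 (6 days later).
From October 13, 2071 to November 7, 2072: 79 + 312 = 391 days (rest of 2071, to November 7, 2072 in 2072).
391 ÷ 7 = 55 full weeks with remainder 6, so 55 more Tuesdays after the first → 56.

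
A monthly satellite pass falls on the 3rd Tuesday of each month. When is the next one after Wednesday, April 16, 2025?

May 20, 2025

April 2025 starts on a Tuesday; its first Tuesday is the 1st, so the 3rd Tuesday is the 15th — April 15, 2025.
That is not after April 16, 2025, so look at May 2025.
May 2025 starts on a Thursday; its first Tuesday is the 6th, so the 3rd Tuesday is the 20th — May 20, 2025.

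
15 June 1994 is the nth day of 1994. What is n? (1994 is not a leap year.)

Days in months before June: 31 + 28 + 31 + 30 + 31 = 151.
Plus 15 days into June → day 166.

166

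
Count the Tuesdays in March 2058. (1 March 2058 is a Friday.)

4

1 March 2058 is a Friday; the first Tuesday on or after it is 5 March 2058 (4 days later).
From 5 March 2058 to 31 March 2058 is 31 − 5 = 26 days.
26 ÷ 7 = 3 full weeks with remainder 5, so 3 more Tuesdays after the first → 4.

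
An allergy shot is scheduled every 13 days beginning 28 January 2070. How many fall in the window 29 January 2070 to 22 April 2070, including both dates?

6

Occurrences land 13·i days after 28 January 2070 for i = 0, 1, 2, …
29 January 2070 is 1 day after the start; 1 ÷ 13 = 0 remainder 1; since the remainder is 1, round up to i = 1. First occurrence in the window: #2 on 10 February 2070 (1×13 = 13 days in).
22 April 2070 is 84 days after the start; 84 ÷ 13 = 6 remainder 6. Last occurrence in the window: #7 on 16 April 2070.
Occurrences #2 through #7: 6 in total.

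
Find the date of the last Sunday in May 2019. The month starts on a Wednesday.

May 26, 2019

May 2019 begins on a Wednesday, so the first Sunday is May 5 (4 days later).
May 2019 has 31 days. Adding weeks: 5, 12, 19, 26 — the last one ≤ 31 is the 26th.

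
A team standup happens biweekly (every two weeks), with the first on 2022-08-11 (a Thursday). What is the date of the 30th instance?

The 30th occurrence is 29 intervals after the first: 29 × 14 = 406 days after 2022-08-11.
August has 31 days — 20 days to the end of August leaves 386.
September has 30 days (356 left).
October has 31 days (325 left).
November has 30 days (295 left).
December has 31 days (264 left).
January has 31 days (233 left).
February has 28 days (205 left).
March has 31 days (174 left).
April has 30 days (144 left).
May has 31 days (113 left).
June has 30 days (83 left).
July has 31 days (52 left).
August has 31 days (21 left).
21 days into September → 2023-09-21.

2023-09-21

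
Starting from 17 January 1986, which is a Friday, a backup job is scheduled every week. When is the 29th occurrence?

The 29th occurrence is 28 intervals after the first: 28 × 7 = 196 days after 17 January 1986.
January has 31 days — 14 days to the end of January leaves 182.
February has 28 days (154 left).
March has 31 days (123 left).
April has 30 days (93 left).
May has 31 days (62 left).
June has 30 days (32 left).
July has 31 days (1 left).
1 day into August → 1 August 1986.

1 August 1986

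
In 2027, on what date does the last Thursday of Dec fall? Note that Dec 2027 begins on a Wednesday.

Dec 2027 begins on a Wednesday, so the first Thursday is Dec 2 (1 day later).
Dec 2027 has 31 days. Adding weeks: 2, 9, 16, 23, 30 — the last one ≤ 31 is the 30th.

Dec 30, 2027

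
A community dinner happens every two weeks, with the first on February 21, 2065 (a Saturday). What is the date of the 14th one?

August 22, 2065

The 14th occurrence is 13 intervals after the first: 13 × 14 = 182 days after February 21, 2065.
February has 28 days — 7 days to the end of February leaves 175.
March has 31 days (144 left).
April has 30 days (114 left).
May has 31 days (83 left).
June has 30 days (53 left).
July has 31 days (22 left).
22 days into August → August 22, 2065.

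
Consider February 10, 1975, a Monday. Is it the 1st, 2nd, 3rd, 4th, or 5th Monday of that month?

2nd

Day 10 falls in week ⌈10/7⌉ of the month.
Days 1–7 hold the 1st Monday, 8–14 the 2nd, 15–21 the 3rd, 22–28 the 4th, 29–31 the 5th.
10 is in the range for the 2nd.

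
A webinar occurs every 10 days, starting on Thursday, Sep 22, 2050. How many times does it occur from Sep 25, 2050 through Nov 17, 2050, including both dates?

Occurrences land 10·i days after Sep 22, 2050 for i = 0, 1, 2, …
Sep 25, 2050 is 3 days after the start; 3 ÷ 10 = 0 remainder 3; since the remainder is 3, round up to i = 1. First occurrence in the window: #2 on Oct 2, 2050 (1×10 = 10 days in).
Nov 17, 2050 is 56 days after the start; 56 ÷ 10 = 5 remainder 6. Last occurrence in the window: #6 on Nov 11, 2050.
Occurrences #2 through #6: 5 in total.

5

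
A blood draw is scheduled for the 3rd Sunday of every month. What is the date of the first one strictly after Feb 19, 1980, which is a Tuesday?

Mar 16, 1980

Feb 1980 starts on a Friday; its first Sunday is the 3rd, so the 3rd Sunday is the 17th — Feb 17, 1980.
That is not after Feb 19, 1980, so look at Mar 1980.
Mar 1980 starts on a Saturday; its first Sunday is the 2nd, so the 3rd Sunday is the 16th — Mar 16, 1980.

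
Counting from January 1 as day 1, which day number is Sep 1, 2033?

244

Days in months before Sep: 31 + 28 + 31 + 30 + 31 + 30 + 31 + 31 = 243.
Plus 1 day into Sep → day 244.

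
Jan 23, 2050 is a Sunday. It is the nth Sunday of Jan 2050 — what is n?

Day 23 falls in week ⌈23/7⌉ of the month.
Days 1–7 hold the 1st Sunday, 8–14 the 2nd, 15–21 the 3rd, 22–28 the 4th, 29–31 the 5th.
23 is in the range for the 4th.

4th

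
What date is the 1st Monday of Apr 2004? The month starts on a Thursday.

Apr 5, 2004

Apr 2004 begins on a Thursday, so the first Monday is Apr 5 (4 days later).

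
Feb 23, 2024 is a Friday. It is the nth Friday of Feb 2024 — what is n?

Day 23 falls in week ⌈23/7⌉ of the month.
Days 1–7 hold the 1st Friday, 8–14 the 2nd, 15–21 the 3rd, 22–28 the 4th, 29–31 the 5th.
23 is in the range for the 4th.

4th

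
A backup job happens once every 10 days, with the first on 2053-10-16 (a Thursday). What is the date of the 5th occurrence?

2053-11-25

The 5th occurrence is 4 intervals after the first: 4 × 10 = 40 days after 2053-10-16.
October has 31 days — 15 days to the end of October leaves 25.
25 days into November → 2053-11-25.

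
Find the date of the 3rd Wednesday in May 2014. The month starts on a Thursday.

May 21, 2014

May 2014 begins on a Thursday, so the first Wednesday is May 7 (6 days later).
The 3rd Wednesday is 2 weeks later: 7 + 14 = 21.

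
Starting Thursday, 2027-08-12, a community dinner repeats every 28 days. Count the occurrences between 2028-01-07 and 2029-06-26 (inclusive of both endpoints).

Occurrences land 28·i days after 2027-08-12 for i = 0, 1, 2, …
2028-01-07 is 148 days after the start; 148 ÷ 28 = 5 remainder 8; since the remainder is 8, round up to i = 6. First occurrence in the window: #7 on 2028-01-27 (6×28 = 168 days in).
2029-06-26 is 684 days after the start; 684 ÷ 28 = 24 remainder 12. Last occurrence in the window: #25 on 2029-06-14.
Occurrences #7 through #25: 19 in total.

19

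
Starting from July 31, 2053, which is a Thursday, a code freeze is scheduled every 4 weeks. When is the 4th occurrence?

October 23, 2053

The 4th occurrence is 3 intervals after the first: 3 × 28 = 84 days after July 31, 2053.
July has 31 days — 0 days to the end of July leaves 84.
August has 31 days (53 left).
September has 30 days (23 left).
23 days into October → October 23, 2053.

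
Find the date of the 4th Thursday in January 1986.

January 1986 begins on a Wednesday, so the first Thursday is January 2 (1 day later).
The 4th Thursday is 3 weeks later: 2 + 21 = 23.

1986-01-23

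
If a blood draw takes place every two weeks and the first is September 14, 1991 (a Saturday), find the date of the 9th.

January 4, 1992

The 9th occurrence is 8 intervals after the first: 8 × 14 = 112 days after September 14, 1991.
September has 30 days — 16 days to the end of September leaves 96.
October has 31 days (65 left).
November has 30 days (35 left).
December has 31 days (4 left).
4 days into January → January 4, 1992.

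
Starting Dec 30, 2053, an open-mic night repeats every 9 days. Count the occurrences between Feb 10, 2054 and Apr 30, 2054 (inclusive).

Occurrences land 9·i days after Dec 30, 2053 for i = 0, 1, 2, …
Feb 10, 2054 is 42 days after the start; 42 ÷ 9 = 4 remainder 6; since the remainder is 6, round up to i = 5. First occurrence in the window: #6 on Feb 13, 2054 (5×9 = 45 days in).
Apr 30, 2054 is 121 days after the start; 121 ÷ 9 = 13 remainder 4. Last occurrence in the window: #14 on Apr 26, 2054.
Occurrences #6 through #14: 9 in total.

9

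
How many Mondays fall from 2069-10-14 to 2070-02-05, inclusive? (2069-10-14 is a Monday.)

17

2069-10-14 is a Monday; the first Monday on or after it is 2069-10-14.
From 2069-10-14 to 2070-02-05: 17 + 30 + 31 + 31 + 5 = 114 days (rest of October, November, December, January, February).
114 ÷ 7 = 16 full weeks with remainder 2, so 16 more Mondays after the first → 17.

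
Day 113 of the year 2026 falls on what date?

April 23, 2026

January has 31 days (113 − 31 = 82 remain).
February has 28 days (82 − 28 = 54 remain).
March has 31 days (54 − 31 = 23 remain).
23 into April → April 23.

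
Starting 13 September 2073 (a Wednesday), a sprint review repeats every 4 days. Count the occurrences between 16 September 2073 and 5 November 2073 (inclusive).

Occurrences land 4·i days after 13 September 2073 for i = 0, 1, 2, …
16 September 2073 is 3 days after the start; 3 ÷ 4 = 0 remainder 3; since the remainder is 3, round up to i = 1. First occurrence in the window: #2 on 17 September 2073 (1×4 = 4 days in).
5 November 2073 is 53 days after the start; 53 ÷ 4 = 13 remainder 1. Last occurrence in the window: #14 on 4 November 2073.
Occurrences #2 through #14: 13 in total.

13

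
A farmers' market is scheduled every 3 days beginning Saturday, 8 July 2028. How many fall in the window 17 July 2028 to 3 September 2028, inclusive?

Occurrences land 3·i days after 8 July 2028 for i = 0, 1, 2, …
17 July 2028 is 9 days after the start; 9 ÷ 3 = 3 remainder 0. First occurrence in the window: #4 on 17 July 2028 (3×3 = 9 days in).
3 September 2028 is 57 days after the start; 57 ÷ 3 = 19 remainder 0. Last occurrence in the window: #20 on 3 September 2028.
Occurrences #4 through #20: 17 in total.

17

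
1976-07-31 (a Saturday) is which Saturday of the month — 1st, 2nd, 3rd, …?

5th

Day 31 falls in week ⌈31/7⌉ of the month.
Days 1–7 hold the 1st Saturday, 8–14 the 2nd, 15–21 the 3rd, 22–28 the 4th, 29–31 the 5th.
31 is in the range for the 5th.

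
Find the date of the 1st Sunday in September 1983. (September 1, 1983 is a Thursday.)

September 1983 begins on a Thursday, so the first Sunday is September 4 (3 days later).

4 September 1983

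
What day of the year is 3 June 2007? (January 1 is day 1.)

154

Days in months before June: 31 + 28 + 31 + 30 + 31 = 151.
Plus 3 days into June → day 154.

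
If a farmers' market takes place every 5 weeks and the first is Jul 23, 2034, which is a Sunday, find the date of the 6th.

The 6th occurrence is 5 intervals after the first: 5 × 35 = 175 days after Jul 23, 2034.
Jul has 31 days — 8 days to the end of Jul leaves 167.
Aug has 31 days (136 left).
Sep has 30 days (106 left).
Oct has 31 days (75 left).
Nov has 30 days (45 left).
Dec has 31 days (14 left).
14 days into Jan → Jan 14, 2035.

Jan 14, 2035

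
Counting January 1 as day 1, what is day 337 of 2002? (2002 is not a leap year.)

3 December 2002

January has 31 days (337 − 31 = 306 remain).
February has 28 days (306 − 28 = 278 remain).
March has 31 days (278 − 31 = 247 remain).
April has 30 days (247 − 30 = 217 remain).
May has 31 days (217 − 31 = 186 remain).
June has 30 days (186 − 30 = 156 remain).
July has 31 days (156 − 31 = 125 remain).
August has 31 days (125 − 31 = 94 remain).
September has 30 days (94 − 30 = 64 remain).
October has 31 days (64 − 31 = 33 remain).
November has 30 days (33 − 30 = 3 remain).
3 into December → December 3.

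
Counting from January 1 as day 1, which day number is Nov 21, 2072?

Days in months before Nov: 31 + 29 + 31 + 30 + 31 + 30 + 31 + 31 + 30 + 31 = 305.
Plus 21 days into Nov → day 326.

326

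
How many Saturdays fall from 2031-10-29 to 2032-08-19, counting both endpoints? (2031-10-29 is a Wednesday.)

42

2031-10-29 is a Wednesday; the first Saturday on or after it is 2031-11-01 (3 days later).
From 2031-11-01 to 2032-08-19: 29 + 31 + 31 + 29 + 31 + 30 + 31 + 30 + 31 + 19 = 292 days (rest of November, December, January, February, March, April, May, June, July, August).
292 ÷ 7 = 41 full weeks with remainder 5, so 41 more Saturdays after the first → 42.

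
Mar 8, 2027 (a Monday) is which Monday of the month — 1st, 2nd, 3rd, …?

Day 8 falls in week ⌈8/7⌉ of the month.
Days 1–7 hold the 1st Monday, 8–14 the 2nd, 15–21 the 3rd, 22–28 the 4th, 29–31 the 5th.
8 is in the range for the 2nd.

2nd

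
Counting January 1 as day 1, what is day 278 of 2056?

January has 31 days (278 − 31 = 247 remain).
February has 29 days (247 − 29 = 218 remain).
March has 31 days (218 − 31 = 187 remain).
April has 30 days (187 − 30 = 157 remain).
May has 31 days (157 − 31 = 126 remain).
June has 30 days (126 − 30 = 96 remain).
July has 31 days (96 − 31 = 65 remain).
August has 31 days (65 − 31 = 34 remain).
September has 30 days (34 − 30 = 4 remain).
4 into October → October 4.

October 4, 2056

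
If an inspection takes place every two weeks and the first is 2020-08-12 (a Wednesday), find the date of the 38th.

The 38th occurrence is 37 intervals after the first: 37 × 14 = 518 days after 2020-08-12.
August has 31 days — 19 days to the end of August leaves 499.
From end of August to end of 2020 is 122 days (377 left).
2021 has 365 days (12 left).
12 days into January → 2022-01-12.

2022-01-12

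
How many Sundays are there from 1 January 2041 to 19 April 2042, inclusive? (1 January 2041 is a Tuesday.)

67

1 January 2041 is a Tuesday; the first Sunday on or after it is 6 January 2041 (5 days later).
From 6 January 2041 to 19 April 2042: 359 + 109 = 468 days (rest of 2041, to 19 April 2042 in 2042).
468 ÷ 7 = 66 full weeks with remainder 6, so 66 more Sundays after the first → 67.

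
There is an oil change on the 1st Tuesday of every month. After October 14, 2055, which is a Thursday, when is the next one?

November 2, 2055

October 2055 starts on a Friday, so its 1st Tuesday is October 5, 2055 (4 days in).
That is not after October 14, 2055, so look at November 2055.
November 2055 starts on a Monday, so its 1st Tuesday is November 2, 2055 (1 day in).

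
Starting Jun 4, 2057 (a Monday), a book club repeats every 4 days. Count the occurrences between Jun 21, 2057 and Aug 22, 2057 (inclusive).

15

Occurrences land 4·i days after Jun 4, 2057 for i = 0, 1, 2, …
Jun 21, 2057 is 17 days after the start; 17 ÷ 4 = 4 remainder 1; since the remainder is 1, round up to i = 5. First occurrence in the window: #6 on Jun 24, 2057 (5×4 = 20 days in).
Aug 22, 2057 is 79 days after the start; 79 ÷ 4 = 19 remainder 3. Last occurrence in the window: #20 on Aug 19, 2057.
Occurrences #6 through #20: 15 in total.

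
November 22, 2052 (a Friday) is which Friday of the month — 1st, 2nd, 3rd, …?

Day 22 falls in week ⌈22/7⌉ of the month.
Days 1–7 hold the 1st Friday, 8–14 the 2nd, 15–21 the 3rd, 22–28 the 4th, 29–31 the 5th.
22 is in the range for the 4th.

4th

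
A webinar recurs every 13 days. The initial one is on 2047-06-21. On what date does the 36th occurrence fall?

2048-09-18

The 36th occurrence is 35 intervals after the first: 35 × 13 = 455 days after 2047-06-21.
June has 30 days — 9 days to the end of June leaves 446.
From end of June to end of 2047 is 184 days (262 left).
January has 31 days (231 left).
February has 29 days (202 left).
March has 31 days (171 left).
April has 30 days (141 left).
May has 31 days (110 left).
June has 30 days (80 left).
July has 31 days (49 left).
August has 31 days (18 left).
18 days into September → 2048-09-18.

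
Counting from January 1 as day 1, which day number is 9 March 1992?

Days in months before March: 31 + 29 = 60.
Plus 9 days into March → day 69.

69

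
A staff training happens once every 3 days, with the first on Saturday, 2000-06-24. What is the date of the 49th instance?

2000-11-15

The 49th occurrence is 48 intervals after the first: 48 × 3 = 144 days after 2000-06-24.
June has 30 days — 6 days to the end of June leaves 138.
July has 31 days (107 left).
August has 31 days (76 left).
September has 30 days (46 left).
October has 31 days (15 left).
15 days into November → 2000-11-15.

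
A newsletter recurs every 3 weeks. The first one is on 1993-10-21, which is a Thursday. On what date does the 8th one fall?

1994-03-17

The 8th occurrence is 7 intervals after the first: 7 × 21 = 147 days after 1993-10-21.
October has 31 days — 10 days to the end of October leaves 137.
November has 30 days (107 left).
December has 31 days (76 left).
January has 31 days (45 left).
February has 28 days (17 left).
17 days into March → 1994-03-17.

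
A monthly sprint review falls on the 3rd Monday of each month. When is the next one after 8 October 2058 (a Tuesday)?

October 2058 starts on a Tuesday; its first Monday is the 7th, so the 3rd Monday is the 21st — 21 October 2058.
21 October 2058 is after 8 October 2058, so that is the next one.

21 October 2058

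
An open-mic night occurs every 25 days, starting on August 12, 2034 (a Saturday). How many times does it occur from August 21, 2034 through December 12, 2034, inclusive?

Occurrences land 25·i days after August 12, 2034 for i = 0, 1, 2, …
August 21, 2034 is 9 days after the start; 9 ÷ 25 = 0 remainder 9; since the remainder is 9, round up to i = 1. First occurrence in the window: #2 on September 6, 2034 (1×25 = 25 days in).
December 12, 2034 is 122 days after the start; 122 ÷ 25 = 4 remainder 22. Last occurrence in the window: #5 on November 20, 2034.
Occurrences #2 through #5: 4 in total.

4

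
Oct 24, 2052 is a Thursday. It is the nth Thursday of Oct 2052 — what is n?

Day 24 falls in week ⌈24/7⌉ of the month.
Days 1–7 hold the 1st Thursday, 8–14 the 2nd, 15–21 the 3rd, 22–28 the 4th, 29–31 the 5th.
24 is in the range for the 4th.

4th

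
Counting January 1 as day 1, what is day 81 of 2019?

March 22, 2019

January has 31 days (81 − 31 = 50 remain).
February has 28 days (50 − 28 = 22 remain).
22 into March → March 22.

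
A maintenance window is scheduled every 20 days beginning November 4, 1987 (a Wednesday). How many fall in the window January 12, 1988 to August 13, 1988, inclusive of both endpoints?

11

Occurrences land 20·i days after November 4, 1987 for i = 0, 1, 2, …
January 12, 1988 is 69 days after the start; 69 ÷ 20 = 3 remainder 9; since the remainder is 9, round up to i = 4. First occurrence in the window: #5 on January 23, 1988 (4×20 = 80 days in).
August 13, 1988 is 283 days after the start; 283 ÷ 20 = 14 remainder 3. Last occurrence in the window: #15 on August 10, 1988.
Occurrences #5 through #15: 11 in total.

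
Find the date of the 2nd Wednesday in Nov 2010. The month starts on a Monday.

Nov 2010 begins on a Monday, so the first Wednesday is Nov 3 (2 days later).
The 2nd Wednesday is 1 weeks later: 3 + 7 = 10.

Nov 10, 2010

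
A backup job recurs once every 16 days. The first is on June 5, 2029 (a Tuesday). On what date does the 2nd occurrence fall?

June 21, 2029

The 2nd occurrence is 1 interval after the first: 1 × 16 = 16 days after June 5, 2029.
16 days later is June 21, 2029.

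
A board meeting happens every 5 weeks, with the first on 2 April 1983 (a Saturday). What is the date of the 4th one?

The 4th occurrence is 3 intervals after the first: 3 × 35 = 105 days after 2 April 1983.
April has 30 days — 28 days to the end of April leaves 77.
May has 31 days (46 left).
June has 30 days (16 left).
16 days into July → 16 July 1983.

16 July 1983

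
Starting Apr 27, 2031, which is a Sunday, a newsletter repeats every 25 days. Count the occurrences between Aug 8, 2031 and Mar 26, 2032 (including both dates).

9

Occurrences land 25·i days after Apr 27, 2031 for i = 0, 1, 2, …
Aug 8, 2031 is 103 days after the start; 103 ÷ 25 = 4 remainder 3; since the remainder is 3, round up to i = 5. First occurrence in the window: #6 on Aug 30, 2031 (5×25 = 125 days in).
Mar 26, 2032 is 334 days after the start; 334 ÷ 25 = 13 remainder 9. Last occurrence in the window: #14 on Mar 17, 2032.
Occurrences #6 through #14: 9 in total.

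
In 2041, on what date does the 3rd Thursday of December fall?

December 2041 begins on a Sunday, so the first Thursday is December 5 (4 days later).
The 3rd Thursday is 2 weeks later: 5 + 14 = 19.

December 19, 2041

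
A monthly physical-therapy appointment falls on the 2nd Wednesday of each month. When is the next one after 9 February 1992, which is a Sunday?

February 1992 starts on a Saturday; its first Wednesday is the 5th, so the 2nd Wednesday is the 12th — 12 February 1992.
12 February 1992 is after 9 February 1992, so that is the next one.

12 February 1992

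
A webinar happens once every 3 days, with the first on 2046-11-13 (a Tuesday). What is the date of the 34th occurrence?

2047-02-20

The 34th occurrence is 33 intervals after the first: 33 × 3 = 99 days after 2046-11-13.
November has 30 days — 17 days to the end of November leaves 82.
December has 31 days (51 left).
January has 31 days (20 left).
20 days into February → 2047-02-20.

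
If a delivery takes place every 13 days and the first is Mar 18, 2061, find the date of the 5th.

May 9, 2061

The 5th occurrence is 4 intervals after the first: 4 × 13 = 52 days after Mar 18, 2061.
Mar has 31 days — 13 days to the end of Mar leaves 39.
Apr has 30 days (9 left).
9 days into May → May 9, 2061.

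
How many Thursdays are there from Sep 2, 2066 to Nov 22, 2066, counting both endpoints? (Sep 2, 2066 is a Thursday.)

Sep 2, 2066 is a Thursday; the first Thursday on or after it is Sep 2, 2066.
From Sep 2, 2066 to Nov 22, 2066: 28 + 31 + 22 = 81 days (rest of Sep, Oct, Nov).
81 ÷ 7 = 11 full weeks with remainder 4, so 11 more Thursdays after the first → 12.

12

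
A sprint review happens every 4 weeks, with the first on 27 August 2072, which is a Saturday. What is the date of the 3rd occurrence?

22 October 2072

The 3rd occurrence is 2 intervals after the first: 2 × 28 = 56 days after 27 August 2072.
August has 31 days — 4 days to the end of August leaves 52.
September has 30 days (22 left).
22 days into October → 22 October 2072.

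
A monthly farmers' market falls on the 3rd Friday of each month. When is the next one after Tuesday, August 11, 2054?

August 21, 2054

August 2054 starts on a Saturday; its first Friday is the 7th, so the 3rd Friday is the 21st — August 21, 2054.
August 21, 2054 is after August 11, 2054, so that is the next one.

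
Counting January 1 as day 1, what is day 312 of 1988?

November 7, 1988

January has 31 days (312 − 31 = 281 remain).
February has 29 days (281 − 29 = 252 remain).
March has 31 days (252 − 31 = 221 remain).
April has 30 days (221 − 30 = 191 remain).
May has 31 days (191 − 31 = 160 remain).
June has 30 days (160 − 30 = 130 remain).
July has 31 days (130 − 31 = 99 remain).
August has 31 days (99 − 31 = 68 remain).
September has 30 days (68 − 30 = 38 remain).
October has 31 days (38 − 31 = 7 remain).
7 into November → November 7.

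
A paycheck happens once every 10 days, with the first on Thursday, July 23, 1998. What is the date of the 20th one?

The 20th occurrence is 19 intervals after the first: 19 × 10 = 190 days after July 23, 1998.
July has 31 days — 8 days to the end of July leaves 182.
August has 31 days (151 left).
September has 30 days (121 left).
October has 31 days (90 left).
November has 30 days (60 left).
December has 31 days (29 left).
29 days into January → January 29, 1999.

January 29, 1999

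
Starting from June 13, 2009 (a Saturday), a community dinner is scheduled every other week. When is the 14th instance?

December 12, 2009

The 14th occurrence is 13 intervals after the first: 13 × 14 = 182 days after June 13, 2009.
June has 30 days — 17 days to the end of June leaves 165.
July has 31 days (134 left).
August has 31 days (103 left).
September has 30 days (73 left).
October has 31 days (42 left).
November has 30 days (12 left).
12 days into December → December 12, 2009.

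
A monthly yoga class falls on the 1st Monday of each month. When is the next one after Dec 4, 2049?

Dec 6, 2049

Dec 2049 starts on a Wednesday, so its 1st Monday is Dec 6, 2049 (5 days in).
Dec 6, 2049 is after Dec 4, 2049, so that is the next one.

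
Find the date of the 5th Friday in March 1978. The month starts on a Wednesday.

31 March 1978

March 1978 begins on a Wednesday, so the first Friday is March 3 (2 days later).
The 5th Friday is 4 weeks later: 3 + 28 = 31.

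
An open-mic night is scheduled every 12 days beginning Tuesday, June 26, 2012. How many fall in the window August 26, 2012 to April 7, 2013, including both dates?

18

Occurrences land 12·i days after June 26, 2012 for i = 0, 1, 2, …
August 26, 2012 is 61 days after the start; 61 ÷ 12 = 5 remainder 1; since the remainder is 1, round up to i = 6. First occurrence in the window: #7 on September 6, 2012 (6×12 = 72 days in).
April 7, 2013 is 285 days after the start; 285 ÷ 12 = 23 remainder 9. Last occurrence in the window: #24 on March 29, 2013.
Occurrences #7 through #24: 18 in total.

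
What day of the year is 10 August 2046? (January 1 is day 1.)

Days in months before August: 31 + 28 + 31 + 30 + 31 + 30 + 31 = 212.
Plus 10 days into August → day 222.

222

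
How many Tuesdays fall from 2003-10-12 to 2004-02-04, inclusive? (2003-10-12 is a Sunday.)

2003-10-12 is a Sunday; the first Tuesday on or after it is 2003-10-14 (2 days later).
From 2003-10-14 to 2004-02-04: 17 + 30 + 31 + 31 + 4 = 113 days (rest of October, November, December, January, February).
113 ÷ 7 = 16 full weeks with remainder 1, so 16 more Tuesdays after the first → 17.

17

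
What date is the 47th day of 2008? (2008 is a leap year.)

January has 31 days (47 − 31 = 16 remain).
16 into February → February 16.

2008-02-16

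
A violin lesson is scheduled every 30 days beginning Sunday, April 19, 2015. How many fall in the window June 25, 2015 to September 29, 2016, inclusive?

Occurrences land 30·i days after April 19, 2015 for i = 0, 1, 2, …
June 25, 2015 is 67 days after the start; 67 ÷ 30 = 2 remainder 7; since the remainder is 7, round up to i = 3. First occurrence in the window: #4 on July 18, 2015 (3×30 = 90 days in).
September 29, 2016 is 529 days after the start; 529 ÷ 30 = 17 remainder 19. Last occurrence in the window: #18 on September 10, 2016.
Occurrences #4 through #18: 15 in total.

15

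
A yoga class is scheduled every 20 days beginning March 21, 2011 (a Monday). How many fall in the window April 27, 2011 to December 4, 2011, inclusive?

11

Occurrences land 20·i days after March 21, 2011 for i = 0, 1, 2, …
April 27, 2011 is 37 days after the start; 37 ÷ 20 = 1 remainder 17; since the remainder is 17, round up to i = 2. First occurrence in the window: #3 on April 30, 2011 (2×20 = 40 days in).
December 4, 2011 is 258 days after the start; 258 ÷ 20 = 12 remainder 18. Last occurrence in the window: #13 on November 16, 2011.
Occurrences #3 through #13: 11 in total.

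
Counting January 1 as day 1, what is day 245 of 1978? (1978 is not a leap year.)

January has 31 days (245 − 31 = 214 remain).
February has 28 days (214 − 28 = 186 remain).
March has 31 days (186 − 31 = 155 remain).
April has 30 days (155 − 30 = 125 remain).
May has 31 days (125 − 31 = 94 remain).
June has 30 days (94 − 30 = 64 remain).
July has 31 days (64 − 31 = 33 remain).
August has 31 days (33 − 31 = 2 remain).
2 into September → September 2.

2 September 1978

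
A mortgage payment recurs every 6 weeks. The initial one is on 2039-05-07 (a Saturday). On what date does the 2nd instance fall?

The 2nd occurrence is 1 interval after the first: 1 × 42 = 42 days after 2039-05-07.
May has 31 days — 24 days to the end of May leaves 18.
18 days into June → 2039-06-18.

2039-06-18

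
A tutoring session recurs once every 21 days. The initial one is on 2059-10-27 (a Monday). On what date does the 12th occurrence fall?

2060-06-14

The 12th occurrence is 11 intervals after the first: 11 × 21 = 231 days after 2059-10-27.
October has 31 days — 4 days to the end of October leaves 227.
November has 30 days (197 left).
December has 31 days (166 left).
January has 31 days (135 left).
February has 29 days (106 left).
March has 31 days (75 left).
April has 30 days (45 left).
May has 31 days (14 left).
14 days into June → 2060-06-14.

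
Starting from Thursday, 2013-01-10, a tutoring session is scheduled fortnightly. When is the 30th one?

The 30th occurrence is 29 intervals after the first: 29 × 14 = 406 days after 2013-01-10.
January has 31 days — 21 days to the end of January leaves 385.
February has 28 days (357 left).
March has 31 days (326 left).
April has 30 days (296 left).
May has 31 days (265 left).
June has 30 days (235 left).
July has 31 days (204 left).
August has 31 days (173 left).
September has 30 days (143 left).
October has 31 days (112 left).
November has 30 days (82 left).
December has 31 days (51 left).
January has 31 days (20 left).
20 days into February → 2014-02-20.

2014-02-20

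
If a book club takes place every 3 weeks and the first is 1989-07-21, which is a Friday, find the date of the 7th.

1989-11-24

The 7th occurrence is 6 intervals after the first: 6 × 21 = 126 days after 1989-07-21.
July has 31 days — 10 days to the end of July leaves 116.
August has 31 days (85 left).
September has 30 days (55 left).
October has 31 days (24 left).
24 days into November → 1989-11-24.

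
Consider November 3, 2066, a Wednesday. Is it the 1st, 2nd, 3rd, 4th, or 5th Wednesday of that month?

1st

Day 3 falls in week ⌈3/7⌉ of the month.
Days 1–7 hold the 1st Wednesday, 8–14 the 2nd, 15–21 the 3rd, 22–28 the 4th, 29–31 the 5th.
3 is in the range for the 1st.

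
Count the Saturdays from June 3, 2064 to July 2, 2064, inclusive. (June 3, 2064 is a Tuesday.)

June 3, 2064 is a Tuesday; the first Saturday on or after it is June 7, 2064 (4 days later).
From June 7, 2064 to July 2, 2064: 23 + 2 = 25 days (rest of June, July).
25 ÷ 7 = 3 full weeks with remainder 4, so 3 more Saturdays after the first → 4.

4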